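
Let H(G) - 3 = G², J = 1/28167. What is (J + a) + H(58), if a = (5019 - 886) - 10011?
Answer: -70727336/28167 ≈ -2511.0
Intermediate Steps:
J = 1/28167 ≈ 3.5503e-5
a = -5878 (a = 4133 - 10011 = -5878)
H(G) = 3 + G²
(J + a) + H(58) = (1/28167 - 5878) + (3 + 58²) = -165565625/28167 + (3 + 3364) = -165565625/28167 + 3367 = -70727336/28167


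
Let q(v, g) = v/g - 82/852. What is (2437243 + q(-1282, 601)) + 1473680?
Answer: 1001297401225/256026 ≈ 3.9109e+6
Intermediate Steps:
q(v, g) = -41/426 + v/g (q(v, g) = v/g - 82*1/852 = v/g - 41/426 = -41/426 + v/g)
(2437243 + q(-1282, 601)) + 1473680 = (2437243 + (-41/426 - 1282/601)) + 1473680 = (2437243 - 570773/256026) + 1473680 = 623997005545/256026 + 1473680 = 1001297401225/256026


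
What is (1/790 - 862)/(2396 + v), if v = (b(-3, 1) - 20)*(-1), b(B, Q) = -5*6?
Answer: -680979/1932340 ≈ -0.35241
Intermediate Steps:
b(B, Q) = -30
v = 50 (v = (-30 - 20)*(-1) = -50*(-1) = 50)
(1/790 - 862)/(2396 + v) = (1/790 - 862)/(2396 + 50) = (1/790 - 862)/2446 = -680979/790*1/2446 = -680979/1932340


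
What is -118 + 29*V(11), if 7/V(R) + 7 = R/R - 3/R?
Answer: -10375/69 ≈ -150.36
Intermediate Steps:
V(R) = 7/(-6 - 3/R) (V(R) = 7/(-7 + (R/R - 3/R)) = 7/(-7 + (1 - 3/R)) = 7/(-6 - 3/R))
-118 + 29*V(11) = -118 + 29*(-7*11/(3 + 6*11)) = -118 + 29*(-7*11/(3 + 66)) = -118 + 29*(-7*11/69) = -118 + 29*(-7*11*1/69) = -118 + 29*(-77/69) = -118 - 2233/69 = -10375/69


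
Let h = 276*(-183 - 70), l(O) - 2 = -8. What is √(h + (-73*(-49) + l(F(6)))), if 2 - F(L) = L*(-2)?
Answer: I*√66257 ≈ 257.4*I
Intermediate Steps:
F(L) = 2 + 2*L (F(L) = 2 - L*(-2) = 2 - (-2)*L = 2 + 2*L)
l(O) = -6 (l(O) = 2 - 8 = -6)
h = -69828 (h = 276*(-253) = -69828)
√(h + (-73*(-49) + l(F(6)))) = √(-69828 + (-73*(-49) - 6)) = √(-69828 + (3577 - 6)) = √(-69828 + 3571) = √(-66257) = I*√66257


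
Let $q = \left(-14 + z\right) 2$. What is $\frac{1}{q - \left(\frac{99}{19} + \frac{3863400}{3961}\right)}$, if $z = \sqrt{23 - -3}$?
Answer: $- \frac{5712458458669}{5760826802351657} - \frac{11327834162 \sqrt{26}}{5760826802351657} \approx -0.0010016$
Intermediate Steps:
$z = \sqrt{26}$ ($z = \sqrt{23 + 3} = \sqrt{26} \approx 5.099$)
$q = -28 + 2 \sqrt{26}$ ($q = \left(-14 + \sqrt{26}\right) 2 = -28 + 2 \sqrt{26} \approx -17.802$)
$\frac{1}{q - \left(\frac{99}{19} + \frac{3863400}{3961}\right)} = \frac{1}{\left(-28 + 2 \sqrt{26}\right) - \left(\frac{99}{19} + \frac{3863400}{3961}\right)} = \frac{1}{\left(-28 + 2 \sqrt{26}\right) - \left(\frac{99}{19} + \frac{3525}{3961 \cdot \frac{1}{1096}}\right)} = \frac{1}{\left(-28 + 2 \sqrt{26}\right) - \left(\frac{99}{19} + \frac{3525}{\frac{3961}{1096}}\right)} = \frac{1}{\left(-28 + 2 \sqrt{26}\right) - \frac{73796739}{75259}} = \frac{1}{- \frac{75903991}{75259} + 2 \sqrt{26}}$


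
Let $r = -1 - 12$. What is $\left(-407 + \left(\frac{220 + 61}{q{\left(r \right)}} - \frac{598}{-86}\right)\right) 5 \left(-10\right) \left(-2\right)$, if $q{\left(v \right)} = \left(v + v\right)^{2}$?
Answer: $- \frac{290411725}{7267} \approx -39963.0$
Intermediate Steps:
$r = -13$ ($r = -1 - 12 = -13$)
$q{\left(v \right)} = 4 v^{2}$ ($q{\left(v \right)} = \left(2 v\right)^{2} = 4 v^{2}$)
$\left(-407 + \left(\frac{220 + 61}{q{\left(r \right)}} - \frac{598}{-86}\right)\right) 5 \left(-10\right) \left(-2\right) = \left(-407 + \left(\frac{220 + 61}{4 \left(-13\right)^{2}} - \frac{598}{-86}\right)\right) 5 \left(-10\right) \left(-2\right) = \left(-407 + \left(\frac{281}{4 \cdot 169} - - \frac{299}{43}\right)\right) \left(\left(-50\right) \left(-2\right)\right) = \left(-407 + \left(\frac{281}{676} + \frac{299}{43}\right)\right) 100 = \left(-407 + \frac{214207}{29068}\right) 100 = \left(- \frac{11616469}{29068}\right) 100 = - \frac{290411725}{7267}$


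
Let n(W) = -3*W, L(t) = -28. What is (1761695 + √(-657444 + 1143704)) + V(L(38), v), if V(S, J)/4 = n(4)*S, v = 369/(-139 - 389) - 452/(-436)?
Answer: 1763039 + 2*√121565 ≈ 1.7637e+6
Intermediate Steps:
v = 6481/19184 (v = 369/(-528) - 452*(-1/436) = 369*(-1/528) + 113/109 = -123/176 + 113/109 = 6481/19184 ≈ 0.33783)
V(S, J) = -48*S (V(S, J) = 4*((-3*4)*S) = 4*(-12*S) = -48*S)
(1761695 + √(-657444 + 1143704)) + V(L(38), v) = (1761695 + √(-657444 + 1143704)) - 48*(-28) = (1761695 + √486260) + 1344 = (1761695 + 2*√121565) + 1344 = 1763039 + 2*√121565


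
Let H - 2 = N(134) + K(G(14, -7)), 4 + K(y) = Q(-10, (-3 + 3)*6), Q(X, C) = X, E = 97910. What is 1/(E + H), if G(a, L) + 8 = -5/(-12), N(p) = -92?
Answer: 1/97806 ≈ 1.0224e-5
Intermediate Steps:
G(a, L) = -91/12 (G(a, L) = -8 - 5/(-12) = -8 - 5*(-1/12) = -8 + 5/12 = -91/12)
K(y) = -14 (K(y) = -4 - 10 = -14)
H = -104 (H = 2 + (-92 - 14) = 2 - 106 = -104)
1/(E + H) = 1/(97910 - 104) = 1/97806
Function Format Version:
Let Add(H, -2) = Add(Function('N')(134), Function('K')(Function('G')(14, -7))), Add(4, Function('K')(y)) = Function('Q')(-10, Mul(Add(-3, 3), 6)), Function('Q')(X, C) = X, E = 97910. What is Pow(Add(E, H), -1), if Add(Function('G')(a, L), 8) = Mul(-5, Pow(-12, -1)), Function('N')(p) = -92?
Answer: Rational(1, 97806) ≈ 1.0224e-5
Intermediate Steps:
Function('G')(a, L) = Rational(-91, 12) (Function('G')(a, L) = Add(-8, Mul(-5, Pow(-12, -1))) = Add(-8, Mul(-5, Rational(-1, 12))) = Add(-8, Rational(5, 12)) = Rational(-91, 12))
Function('K')(y) = -14 (Function('K')(y) = Add(-4, -10) = -14)
H = -104 (H = Add(2, Add(-92, -14)) = Add(2, -106) = -104)
Pow(Add(E, H), -1) = Pow(Add(97910, -104), -1) = Pow(97806, -1) = Rational(1, 97806)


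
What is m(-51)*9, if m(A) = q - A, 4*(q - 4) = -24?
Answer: 441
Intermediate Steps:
q = -2 (q = 4 + (1/4)*(-24) = 4 - 6 = -2)
m(A) = -2 - A
m(-51)*9 = (-2 - 1*(-51))*9 = (-2 + 51)*9 = 49*9 = 441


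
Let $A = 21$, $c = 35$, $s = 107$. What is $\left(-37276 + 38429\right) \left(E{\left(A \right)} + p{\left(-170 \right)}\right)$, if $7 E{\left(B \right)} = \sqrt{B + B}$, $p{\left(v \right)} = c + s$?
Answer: $163726 + \frac{1153 \sqrt{42}}{7} \approx 1.6479 \cdot 10^{5}$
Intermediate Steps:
$p{\left(v \right)} = 142$ ($p{\left(v \right)} = 35 + 107 = 142$)
$E{\left(B \right)} = \frac{\sqrt{2} \sqrt{B}}{7}$ ($E{\left(B \right)} = \frac{\sqrt{B + B}}{7} = \frac{\sqrt{2 B}}{7} = \frac{\sqrt{2} \sqrt{B}}{7}$)
$\left(-37276 + 38429\right) \left(E{\left(A \right)} + p{\left(-170 \right)}\right) = \left(-37276 + 38429\right) \left(\frac{\sqrt{2} \sqrt{21}}{7} + 142\right) = 1153 \left(\frac{\sqrt{42}}{7} + 142\right) = 1153 \left(142 + \frac{\sqrt{42}}{7}\right) = 163726 + \frac{1153 \sqrt{42}}{7}$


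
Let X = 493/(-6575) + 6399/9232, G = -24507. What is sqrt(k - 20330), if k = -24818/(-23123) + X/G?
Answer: I*sqrt(6681342196986231103017908109028733)/573290351380740 ≈ 142.58*I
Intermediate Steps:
X = 37522049/60700400 (X = 493*(-1/6575) + 6399*(1/9232) = -493/6575 + 6399/9232 = 37522049/60700400 ≈ 0.61815)
k = 36918009531751373/34397421082844400 (k = -24818/(-23123) + (37522049/60700400)/(-24507) = -24818*(-1/23123) + (37522049/60700400)*(-1/24507) = 24818/23123 - 37522049/1487584702800 = 36918009531751373/34397421082844400 ≈ 1.0733)
sqrt(k - 20330) = sqrt(36918009531751373/34397421082844400 - 20330) = sqrt(-699262652604694900627/34397421082844400) = I*sqrt(6681342196986231103017908109028733)/573290351380740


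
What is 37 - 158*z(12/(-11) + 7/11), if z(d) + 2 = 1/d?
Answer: 3503/5 ≈ 700.60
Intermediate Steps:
z(d) = -2 + 1/d
37 - 158*z(12/(-11) + 7/11) = 37 - 158*(-2 + 1/(12/(-11) + 7/11)) = 37 - 158*(-2 + 1/(12*(-1/11) + 7*(1/11))) = 37 - 158*(-2 + 1/(-12/11 + 7/11)) = 37 - 158*(-2 + 1/(-5/11)) = 37 - 158*(-2 - 11/5) = 37 - 158*(-21/5) = 37 + 3318/5 = 3503/5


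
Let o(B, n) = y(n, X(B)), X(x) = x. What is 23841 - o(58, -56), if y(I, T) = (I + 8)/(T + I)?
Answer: 23865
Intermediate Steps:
y(I, T) = (8 + I)/(I + T)
o(B, n) = (8 + n)/(B + n) (o(B, n) = (8 + n)/(n + B) = (8 + n)/(B + n))
23841 - o(58, -56) = 23841 - (8 - 56)/(58 - 56) = 23841 - (-48)/2 = 23841 - 1*(-24) = 23841 + 24 = 23865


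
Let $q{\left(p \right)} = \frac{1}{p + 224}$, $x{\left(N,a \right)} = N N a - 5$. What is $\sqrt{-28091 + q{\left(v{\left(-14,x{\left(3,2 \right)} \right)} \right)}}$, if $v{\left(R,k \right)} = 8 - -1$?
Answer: $\frac{i \sqrt{1525032066}}{233} \approx 167.6 i$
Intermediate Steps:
$x{\left(N,a \right)} = -5 + a N^{2}$ ($x{\left(N,a \right)} = N^{2} a - 5 = a N^{2} - 5 = -5 + a N^{2}$)
$v{\left(R,k \right)} = 9$ ($v{\left(R,k \right)} = 8 + 1 = 9$)
$q{\left(p \right)} = \frac{1}{224 + p}$
$\sqrt{-28091 + q{\left(v{\left(-14,x{\left(3,2 \right)} \right)} \right)}} = \sqrt{-28091 + \frac{1}{224 + 9}} = \sqrt{-28091 + \frac{1}{233}} = \sqrt{- \frac{6545202}{233}} = \frac{i \sqrt{1525032066}}{233}$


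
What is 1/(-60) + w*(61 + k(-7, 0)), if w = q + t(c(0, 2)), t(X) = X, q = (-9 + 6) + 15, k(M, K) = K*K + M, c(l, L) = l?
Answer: 38879/60 ≈ 647.98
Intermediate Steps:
k(M, K) = M + K² (k(M, K) = K² + M = M + K²)
q = 12 (q = -3 + 15 = 12)
w = 12 (w = 12 + 0 = 12)
1/(-60) + w*(61 + k(-7, 0)) = 1/(-60) + 12*(61 + (-7 + 0²)) = -1/60 + 12*(61 + (-7 + 0)) = -1/60 + 12*(61 - 7) = -1/60 + 12*54 = -1/60 + 648 = 38879/60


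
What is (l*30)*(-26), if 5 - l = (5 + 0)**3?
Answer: 93600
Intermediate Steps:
l = -120 (l = 5 - (5 + 0)**3 = 5 - 1*5**3 = 5 - 1*125 = 5 - 125 = -120)
(l*30)*(-26) = -120*30*(-26) = -3600*(-26) = 93600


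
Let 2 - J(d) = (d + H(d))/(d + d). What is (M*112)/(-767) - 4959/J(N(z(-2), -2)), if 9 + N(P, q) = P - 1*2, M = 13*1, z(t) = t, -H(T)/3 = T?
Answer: -97639/59 ≈ -1654.9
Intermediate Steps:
H(T) = -3*T
M = 13
N(P, q) = -11 + P (N(P, q) = -9 + (P - 1*2) = -9 + (P - 2) = -9 + (-2 + P) = -11 + P)
J(d) = 3 (J(d) = 2 - (d - 3*d)/(d + d) = 2 - (-2*d)/(2*d) = 2 - (-2*d)*1/(2*d) = 2 - 1*(-1) = 2 + 1 = 3)
(M*112)/(-767) - 4959/J(N(z(-2), -2)) = (13*112)/(-767) - 4959/3 = 1456*(-1/767) - 4959*⅓ = -112/59 - 1653 = -97639/59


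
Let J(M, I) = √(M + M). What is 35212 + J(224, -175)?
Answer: 35212 + 8*√7 ≈ 35233.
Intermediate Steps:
J(M, I) = √2*√M (J(M, I) = √(2*M) = √2*√M)
35212 + J(224, -175) = 35212 + √2*√224 = 35212 + √2*(4*√14) = 35212 + 8*√7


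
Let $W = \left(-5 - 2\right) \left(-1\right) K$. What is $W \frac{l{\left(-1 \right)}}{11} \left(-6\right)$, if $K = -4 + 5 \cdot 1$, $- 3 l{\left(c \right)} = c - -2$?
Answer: $\frac{14}{11} \approx 1.2727$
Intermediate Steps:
$l{\left(c \right)} = - \frac{2}{3} - \frac{c}{3}$ ($l{\left(c \right)} = - \frac{c - -2}{3} = - \frac{c + 2}{3} = - \frac{2 + c}{3} = - \frac{2}{3} - \frac{c}{3}$)
$K = 1$ ($K = -4 + 5 = 1$)
$W = 7$ ($W = \left(-5 - 2\right) \left(-1\right) 1 = \left(-7\right) \left(-1\right) 1 = 7 \cdot 1 = 7$)
$W \frac{l{\left(-1 \right)}}{11} \left(-6\right) = 7 \frac{- \frac{2}{3} - - \frac{1}{3}}{11} \left(-6\right) = 7 \left(- \frac{2}{3} + \frac{1}{3}\right) \frac{1}{11} \left(-6\right) = 7 \left(\left(- \frac{1}{3}\right) \frac{1}{11}\right) \left(-6\right) = 7 \left(- \frac{1}{33}\right) \left(-6\right) = \left(- \frac{7}{33}\right) \left(-6\right) = \frac{14}{11}$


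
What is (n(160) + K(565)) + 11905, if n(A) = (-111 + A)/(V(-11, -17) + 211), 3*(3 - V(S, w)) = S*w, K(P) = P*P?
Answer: 21523471/65 ≈ 3.3113e+5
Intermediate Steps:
K(P) = P**2
V(S, w) = 3 - S*w/3
n(A) = -333/455 + 3*A/455 (n(A) = (-111 + A)/((3 - 1/3*(-11)*(-17)) + 211) = (-111 + A)/((3 - 187/3) + 211) = (-111 + A)/(-178/3 + 211) = (-111 + A)/(455/3) = (-111 + A)*(3/455) = -333/455 + 3*A/455)
(n(160) + K(565)) + 11905 = ((-333/455 + (3/455)*160) + 565**2) + 11905 = ((-333/455 + 96/91) + 319225) + 11905 = (21/65 + 319225) + 11905 = 20749646/65 + 11905 = 21523471/65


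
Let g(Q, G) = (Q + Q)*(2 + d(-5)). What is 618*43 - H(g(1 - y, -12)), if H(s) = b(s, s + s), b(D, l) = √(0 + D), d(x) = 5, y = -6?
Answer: 26574 - 7*√2 ≈ 26564.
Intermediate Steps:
g(Q, G) = 14*Q (g(Q, G) = (Q + Q)*(2 + 5) = (2*Q)*7 = 14*Q)
b(D, l) = √D
H(s) = √s
618*43 - H(g(1 - y, -12)) = 618*43 - √(14*(1 - 1*(-6))) = 26574 - √(14*(1 + 6)) = 26574 - √(14*7) = 26574 - √98 = 26574 - 7*√2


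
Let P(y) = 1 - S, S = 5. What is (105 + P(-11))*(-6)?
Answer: -606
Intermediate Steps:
P(y) = -4 (P(y) = 1 - 1*5 = 1 - 5 = -4)
(105 + P(-11))*(-6) = (105 - 4)*(-6) = 101*(-6) = -606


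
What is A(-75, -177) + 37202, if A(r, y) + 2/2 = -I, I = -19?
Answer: 37220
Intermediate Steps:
A(r, y) = 18 (A(r, y) = -1 - 1*(-19) = -1 + 19 = 18)
A(-75, -177) + 37202 = 18 + 37202 = 37220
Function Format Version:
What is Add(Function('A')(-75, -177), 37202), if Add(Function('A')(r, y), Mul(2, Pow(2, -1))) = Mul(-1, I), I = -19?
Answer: 37220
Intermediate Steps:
Function('A')(r, y) = 18 (Function('A')(r, y) = Add(-1, Mul(-1, -19)) = Add(-1, 19) = 18)
Add(Function('A')(-75, -177), 37202) = Add(18, 37202) = 37220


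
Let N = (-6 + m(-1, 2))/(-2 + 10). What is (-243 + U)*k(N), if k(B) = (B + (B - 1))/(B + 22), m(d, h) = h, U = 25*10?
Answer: -28/43 ≈ -0.65116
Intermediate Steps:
U = 250
N = -½ (N = (-6 + 2)/(-2 + 10) = -4/8 = -4*⅛ = -½ ≈ -0.50000)
k(B) = (-1 + 2*B)/(22 + B) (k(B) = (B + (-1 + B))/(22 + B) = (-1 + 2*B)/(22 + B))
(-243 + U)*k(N) = (-243 + 250)*((-1 + 2*(-½))/(22 - ½)) = 7*((-1 - 1)/(43/2)) = 7*((2/43)*(-2)) = 7*(-4/43) = -28/43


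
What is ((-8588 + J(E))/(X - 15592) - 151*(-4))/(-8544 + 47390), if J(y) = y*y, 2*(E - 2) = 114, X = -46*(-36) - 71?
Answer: 8465335/544115922 ≈ 0.015558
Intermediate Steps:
X = 1585 (X = 1656 - 71 = 1585)
E = 59 (E = 2 + (½)*114 = 2 + 57 = 59)
J(y) = y²
((-8588 + J(E))/(X - 15592) - 151*(-4))/(-8544 + 47390) = ((-8588 + 59²)/(1585 - 15592) - 151*(-4))/(-8544 + 47390) = ((-8588 + 3481)/(-14007) + 604)/38846 = (-5107*(-1/14007) + 604)*(1/38846) = (5107/14007 + 604)*(1/38846) = (8465335/14007)*(1/38846) = 8465335/544115922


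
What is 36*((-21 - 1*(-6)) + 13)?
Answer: -72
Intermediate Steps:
36*((-21 - 1*(-6)) + 13) = 36*((-21 + 6) + 13) = 36*(-15 + 13) = 36*(-2) = -72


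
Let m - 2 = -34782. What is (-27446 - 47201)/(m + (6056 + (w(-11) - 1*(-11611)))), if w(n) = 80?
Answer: 74647/17033 ≈ 4.3825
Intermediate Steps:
m = -34780 (m = 2 - 34782 = -34780)
(-27446 - 47201)/(m + (6056 + (w(-11) - 1*(-11611)))) = (-27446 - 47201)/(-34780 + (6056 + (80 - 1*(-11611)))) = -74647/(-34780 + (6056 + (80 + 11611))) = -74647/(-34780 + (6056 + 11691)) = -74647/(-34780 + 17747) = -74647/(-17033) = -74647*(-1/17033) = 74647/17033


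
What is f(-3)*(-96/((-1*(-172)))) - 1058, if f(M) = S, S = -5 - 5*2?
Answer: -45134/43 ≈ -1049.6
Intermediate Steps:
S = -15 (S = -5 - 10 = -15)
f(M) = -15
f(-3)*(-96/((-1*(-172)))) - 1058 = -(-1440)/((-1*(-172))) - 1058 = -(-1440)/172 - 1058 = -15*(-24/43) - 1058 = 360/43 - 1058 = -45134/43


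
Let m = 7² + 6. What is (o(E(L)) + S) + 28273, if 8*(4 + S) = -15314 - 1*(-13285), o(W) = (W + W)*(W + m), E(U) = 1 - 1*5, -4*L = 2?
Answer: 220859/8 ≈ 27607.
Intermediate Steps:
L = -½ (L = -¼*2 = -½ ≈ -0.50000)
E(U) = -4 (E(U) = 1 - 5 = -4)
m = 55 (m = 49 + 6 = 55)
o(W) = 2*W*(55 + W) (o(W) = (W + W)*(W + 55) = (2*W)*(55 + W) = 2*W*(55 + W))
S = -2061/8 (S = -4 + (-15314 - 1*(-13285))/8 = -4 + (-15314 + 13285)/8 = -4 + (⅛)*(-2029) = -4 - 2029/8 = -2061/8 ≈ -257.63)
(o(E(L)) + S) + 28273 = (2*(-4)*(55 - 4) - 2061/8) + 28273 = (2*(-4)*51 - 2061/8) + 28273 = (-408 - 2061/8) + 28273 = -5325/8 + 28273 = 220859/8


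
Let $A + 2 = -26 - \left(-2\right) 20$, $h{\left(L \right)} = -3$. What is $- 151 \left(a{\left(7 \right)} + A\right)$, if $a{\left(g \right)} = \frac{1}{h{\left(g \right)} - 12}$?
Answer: $- \frac{27029}{15} \approx -1801.9$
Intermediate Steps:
$a{\left(g \right)} = - \frac{1}{15}$ ($a{\left(g \right)} = \frac{1}{-3 - 12} = \frac{1}{-15} = - \frac{1}{15}$)
$A = 12$ ($A = -2 - \left(26 - 40\right) = -2 - -14 = -2 + \left(-26 + 40\right) = -2 + 14 = 12$)
$- 151 \left(a{\left(7 \right)} + A\right) = - 151 \left(- \frac{1}{15} + 12\right) = \left(-151\right) \frac{179}{15} = - \frac{27029}{15}$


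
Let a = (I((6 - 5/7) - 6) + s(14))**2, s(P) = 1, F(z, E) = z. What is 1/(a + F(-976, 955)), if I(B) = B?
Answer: -49/47820 ≈ -0.0010247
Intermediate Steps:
a = 4/49 (a = (((6 - 5/7) - 6) + 1)**2 = ((37/7 - 6) + 1)**2 = (-5/7 + 1)**2 = (2/7)**2 = 4/49 ≈ 0.081633)
1/(a + F(-976, 955)) = 1/(4/49 - 976) = 1/(-47820/49) = -49/47820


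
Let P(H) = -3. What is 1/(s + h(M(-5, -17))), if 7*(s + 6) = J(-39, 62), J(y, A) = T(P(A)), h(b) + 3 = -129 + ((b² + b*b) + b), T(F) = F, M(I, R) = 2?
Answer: -7/899 ≈ -0.0077864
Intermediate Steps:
h(b) = -132 + b + 2*b² (h(b) = -3 + (-129 + ((b² + b*b) + b)) = -3 + (-129 + ((b² + b²) + b)) = -3 + (-129 + (2*b² + b)) = -3 + (-129 + (b + 2*b²)) = -3 + (-129 + b + 2*b²) = -132 + b + 2*b²)
J(y, A) = -3
s = -45/7 (s = -6 + (⅐)*(-3) = -6 - 3/7 = -45/7 ≈ -6.4286)
1/(s + h(M(-5, -17))) = 1/(-45/7 + (-132 + 2 + 2*2²)) = 1/(-45/7 + (-132 + 2 + 2*4)) = 1/(-45/7 + (-132 + 2 + 8)) = 1/(-45/7 - 122) = 1/(-899/7) = -7/899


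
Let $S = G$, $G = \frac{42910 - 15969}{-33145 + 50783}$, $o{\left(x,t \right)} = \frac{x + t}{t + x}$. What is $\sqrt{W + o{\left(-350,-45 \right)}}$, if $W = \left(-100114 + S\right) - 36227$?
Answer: $\frac{i \sqrt{42414768473602}}{17638} \approx 369.24 i$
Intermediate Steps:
$o{\left(x,t \right)} = 1$ ($o{\left(x,t \right)} = \frac{t + x}{t + x} = 1$)
$G = \frac{26941}{17638} \approx 1.5274$
$S = \frac{26941}{17638} \approx 1.5274$
$W = - \frac{2404755617}{17638}$ ($W = \left(-100114 + \frac{26941}{17638}\right) - 36227 = - \frac{1765783791}{17638} - 36227 = - \frac{2404755617}{17638} \approx -1.3634 \cdot 10^{5}$)
$\sqrt{W + o{\left(-350,-45 \right)}} = \sqrt{- \frac{2404755617}{17638} + 1} = \sqrt{- \frac{2404737979}{17638}} = \frac{i \sqrt{42414768473602}}{17638}$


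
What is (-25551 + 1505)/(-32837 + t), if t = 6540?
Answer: 24046/26297 ≈ 0.91440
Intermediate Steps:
(-25551 + 1505)/(-32837 + t) = (-25551 + 1505)/(-32837 + 6540) = -24046/(-26297) = -24046*(-1/26297) = 24046/26297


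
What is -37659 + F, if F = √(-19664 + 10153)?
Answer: -37659 + I*√9511 ≈ -37659.0 + 97.524*I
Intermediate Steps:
F = I*√9511 (F = √(-9511) = I*√9511 ≈ 97.524*I)
-37659 + F = -37659 + I*√9511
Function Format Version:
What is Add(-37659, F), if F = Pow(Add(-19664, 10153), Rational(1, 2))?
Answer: Add(-37659, Mul(I, Pow(9511, Rational(1, 2)))) ≈ Add(-37659., Mul(97.524, I))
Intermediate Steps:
F = Mul(I, Pow(9511, Rational(1, 2))) (F = Pow(-9511, Rational(1, 2)) = Mul(I, Pow(9511, Rational(1, 2))) ≈ Mul(97.524, I))
Add(-37659, F) = Add(-37659, Mul(I, Pow(9511, Rational(1, 2))))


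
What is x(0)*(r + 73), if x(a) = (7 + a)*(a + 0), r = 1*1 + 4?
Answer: 0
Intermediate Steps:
r = 5 (r = 1 + 4 = 5)
x(a) = a*(7 + a) (x(a) = (7 + a)*a = a*(7 + a))
x(0)*(r + 73) = (0*(7 + 0))*(5 + 73) = (0*7)*78 = 0*78 = 0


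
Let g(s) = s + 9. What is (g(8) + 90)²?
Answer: 11449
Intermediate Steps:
g(s) = 9 + s
(g(8) + 90)² = ((9 + 8) + 90)² = (17 + 90)² = 107² = 11449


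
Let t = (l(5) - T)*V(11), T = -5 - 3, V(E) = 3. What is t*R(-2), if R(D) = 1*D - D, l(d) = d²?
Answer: 0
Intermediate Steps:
R(D) = 0 (R(D) = D - D = 0)
T = -8
t = 99 (t = (5² - 1*(-8))*3 = (25 + 8)*3 = 33*3 = 99)
t*R(-2) = 99*0 = 0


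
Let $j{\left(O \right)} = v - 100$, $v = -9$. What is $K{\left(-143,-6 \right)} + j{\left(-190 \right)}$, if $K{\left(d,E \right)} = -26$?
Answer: $-135$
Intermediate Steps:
$j{\left(O \right)} = -109$ ($j{\left(O \right)} = -9 - 100 = -109$)
$K{\left(-143,-6 \right)} + j{\left(-190 \right)} = -26 - 109 = -135$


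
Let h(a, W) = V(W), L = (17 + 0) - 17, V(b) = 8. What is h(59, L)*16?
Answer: 128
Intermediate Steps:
L = 0 (L = 17 - 17 = 0)
h(a, W) = 8
h(59, L)*16 = 8*16 = 128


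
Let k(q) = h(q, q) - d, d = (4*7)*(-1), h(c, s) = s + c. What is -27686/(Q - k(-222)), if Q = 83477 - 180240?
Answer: 27686/96347 ≈ 0.28736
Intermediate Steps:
h(c, s) = c + s
d = -28 (d = 28*(-1) = -28)
Q = -96763
k(q) = 28 + 2*q (k(q) = (q + q) - 1*(-28) = 2*q + 28 = 28 + 2*q)
-27686/(Q - k(-222)) = -27686/(-96763 - (28 + 2*(-222))) = -27686/(-96763 - (28 - 444)) = -27686/(-96763 - 1*(-416)) = -27686/(-96763 + 416) = -27686/(-96347) = -27686*(-1/96347) = 27686/96347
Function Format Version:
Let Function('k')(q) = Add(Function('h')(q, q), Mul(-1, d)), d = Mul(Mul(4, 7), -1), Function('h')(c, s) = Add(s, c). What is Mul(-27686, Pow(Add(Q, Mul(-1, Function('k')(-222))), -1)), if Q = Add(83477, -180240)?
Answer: Rational(27686, 96347) ≈ 0.28736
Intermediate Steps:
Function('h')(c, s) = Add(c, s)
d = -28 (d = Mul(28, -1) = -28)
Q = -96763
Function('k')(q) = Add(28, Mul(2, q)) (Function('k')(q) = Add(Add(q, q), Mul(-1, -28)) = Add(Mul(2, q), 28) = Add(28, Mul(2, q)))
Mul(-27686, Pow(Add(Q, Mul(-1, Function('k')(-222))), -1)) = Mul(-27686, Pow(Add(-96763, Mul(-1, Add(28, Mul(2, -222)))), -1)) = Mul(-27686, Pow(Add(-96763, Mul(-1, Add(28, -444))), -1)) = Mul(-27686, Pow(Add(-96763, Mul(-1, -416)), -1)) = Mul(-27686, Pow(Add(-96763, 416), -1)) = Mul(-27686, Pow(-96347, -1)) = Mul(-27686, Rational(-1, 96347)) = Rational(27686, 96347)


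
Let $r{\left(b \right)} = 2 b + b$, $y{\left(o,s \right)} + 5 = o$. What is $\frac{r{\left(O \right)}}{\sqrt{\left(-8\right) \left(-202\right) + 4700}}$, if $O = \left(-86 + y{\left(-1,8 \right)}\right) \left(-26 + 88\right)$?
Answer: $- \frac{8556 \sqrt{1579}}{1579} \approx -215.32$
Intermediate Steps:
$y{\left(o,s \right)} = -5 + o$
$O = -5704$ ($O = \left(-86 - 6\right) \left(-26 + 88\right) = \left(-86 - 6\right) 62 = \left(-92\right) 62 = -5704$)
$r{\left(b \right)} = 3 b$
$\frac{r{\left(O \right)}}{\sqrt{\left(-8\right) \left(-202\right) + 4700}} = \frac{3 \left(-5704\right)}{\sqrt{\left(-8\right) \left(-202\right) + 4700}} = - \frac{17112}{\sqrt{1616 + 4700}} = - \frac{17112}{\sqrt{6316}} = - \frac{17112}{2 \sqrt{1579}} = - 17112 \frac{\sqrt{1579}}{3158} = - \frac{8556 \sqrt{1579}}{1579}$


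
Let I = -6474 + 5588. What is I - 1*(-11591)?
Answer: 10705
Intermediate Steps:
I = -886
I - 1*(-11591) = -886 - 1*(-11591) = -886 + 11591 = 10705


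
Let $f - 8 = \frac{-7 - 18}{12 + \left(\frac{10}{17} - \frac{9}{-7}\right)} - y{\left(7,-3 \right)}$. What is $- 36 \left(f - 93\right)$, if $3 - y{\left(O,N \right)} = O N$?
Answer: $\frac{6585624}{1651} \approx 3988.9$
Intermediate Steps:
$y{\left(O,N \right)} = 3 - N O$ ($y{\left(O,N \right)} = 3 - O N = 3 - N O$)
$f = - \frac{29391}{1651}$ ($f = 8 - \left(3 - \left(-3\right) 7 - \frac{-7 - 18}{12 + \left(\frac{10}{17} - \frac{9}{-7}\right)}\right) = 8 - \left(24 + \frac{25}{12 + \left(10 \cdot \frac{1}{17} - - \frac{9}{7}\right)}\right) = 8 - \left(24 + \frac{25}{12 + \left(\frac{10}{17} + \frac{9}{7}\right)}\right) = 8 - \left(24 + \frac{25}{12 + \frac{223}{119}}\right) = 8 - \left(24 + \frac{25}{\frac{1651}{119}}\right) = 8 - \frac{42599}{1651} = - \frac{29391}{1651} \approx -17.802$)
$- 36 \left(f - 93\right) = - 36 \left(- \frac{29391}{1651} - 93\right) = \left(-36\right) \left(- \frac{182934}{1651}\right) = \frac{6585624}{1651}$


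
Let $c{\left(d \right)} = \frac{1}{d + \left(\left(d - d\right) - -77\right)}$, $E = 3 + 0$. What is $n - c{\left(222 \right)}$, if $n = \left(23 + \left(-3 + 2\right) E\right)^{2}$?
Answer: $\frac{119599}{299} \approx 400.0$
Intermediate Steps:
$E = 3$
$n = 400$ ($n = \left(23 + \left(-3 + 2\right) 3\right)^{2} = \left(23 - 3\right)^{2} = 20^{2} = 400$)
$c{\left(d \right)} = \frac{1}{77 + d}$ ($c{\left(d \right)} = \frac{1}{d + \left(0 + 77\right)} = \frac{1}{d + 77} = \frac{1}{77 + d}$)
$n - c{\left(222 \right)} = 400 - \frac{1}{77 + 222} = 400 - \frac{1}{299} = \frac{119599}{299}$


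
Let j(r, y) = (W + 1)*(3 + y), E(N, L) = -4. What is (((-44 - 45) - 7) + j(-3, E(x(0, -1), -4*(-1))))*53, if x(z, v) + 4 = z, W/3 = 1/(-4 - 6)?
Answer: -51251/10 ≈ -5125.1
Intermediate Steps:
W = -3/10 (W = 3/(-4 - 6) = 3/(-10) = 3*(-⅒) = -3/10 ≈ -0.30000)
x(z, v) = -4 + z
j(r, y) = 21/10 + 7*y/10 (j(r, y) = (-3/10 + 1)*(3 + y) = 7*(3 + y)/10 = 21/10 + 7*y/10)
(((-44 - 45) - 7) + j(-3, E(x(0, -1), -4*(-1))))*53 = (((-44 - 45) - 7) + (21/10 + (7/10)*(-4)))*53 = ((-89 - 7) + (21/10 - 14/5))*53 = (-96 - 7/10)*53 = -967/10*53 = -51251/10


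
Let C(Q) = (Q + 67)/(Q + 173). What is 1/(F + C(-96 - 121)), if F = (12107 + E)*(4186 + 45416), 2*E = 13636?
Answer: 22/20651792775 ≈ 1.0653e-9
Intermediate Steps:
E = 6818 (E = (1/2)*13636 = 6818)
F = 938717850 (F = (12107 + 6818)*(4186 + 45416) = 18925*49602 = 938717850)
C(Q) = (67 + Q)/(173 + Q)
1/(F + C(-96 - 121)) = 1/(938717850 + (67 + (-96 - 121))/(173 + (-96 - 121))) = 1/(938717850 + (67 - 217)/(173 - 217)) = 1/(938717850 - 150/(-44)) = 1/(938717850 - 1/44*(-150)) = 1/(938717850 + 75/22) = 1/(20651792775/22) = 22/20651792775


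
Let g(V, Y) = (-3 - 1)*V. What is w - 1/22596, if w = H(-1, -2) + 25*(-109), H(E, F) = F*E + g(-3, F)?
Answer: -61257757/22596 ≈ -2711.0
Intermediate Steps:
g(V, Y) = -4*V
H(E, F) = 12 + E*F (H(E, F) = F*E - 4*(-3) = E*F + 12 = 12 + E*F)
w = -2711 (w = (12 - 1*(-2)) + 25*(-109) = (12 + 2) - 2725 = 14 - 2725 = -2711)
w - 1/22596 = -2711 - 1/22596 = -61257757/22596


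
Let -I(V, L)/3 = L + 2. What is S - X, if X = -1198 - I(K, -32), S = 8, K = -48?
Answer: 1296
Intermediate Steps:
I(V, L) = -6 - 3*L (I(V, L) = -3*(L + 2) = -3*(2 + L) = -6 - 3*L)
X = -1288 (X = -1198 - (-6 - 3*(-32)) = -1198 - (-6 + 96) = -1198 - 1*90 = -1198 - 90 = -1288)
S - X = 8 - 1*(-1288) = 8 + 1288 = 1296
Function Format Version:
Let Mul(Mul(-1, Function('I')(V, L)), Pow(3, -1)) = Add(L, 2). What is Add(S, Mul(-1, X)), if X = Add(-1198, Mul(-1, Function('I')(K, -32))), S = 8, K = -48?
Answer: 1296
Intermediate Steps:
Function('I')(V, L) = Add(-6, Mul(-3, L)) (Function('I')(V, L) = Mul(-3, Add(L, 2)) = Mul(-3, Add(2, L)) = Add(-6, Mul(-3, L)))
X = -1288 (X = Add(-1198, Mul(-1, Add(-6, Mul(-3, -32)))) = Add(-1198, Mul(-1, Add(-6, 96))) = Add(-1198, Mul(-1, 90)) = Add(-1198, -90) = -1288)
Add(S, Mul(-1, X)) = Add(8, Mul(-1, -1288)) = Add(8, 1288) = 1296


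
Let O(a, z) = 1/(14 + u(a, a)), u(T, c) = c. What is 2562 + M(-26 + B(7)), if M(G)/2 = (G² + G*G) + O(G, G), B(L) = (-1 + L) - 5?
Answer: 55680/11 ≈ 5061.8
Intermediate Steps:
B(L) = -6 + L
O(a, z) = 1/(14 + a)
M(G) = 2/(14 + G) + 4*G² (M(G) = 2*((G² + G*G) + 1/(14 + G)) = 2*((G² + G²) + 1/(14 + G)) = 2*(2*G² + 1/(14 + G)) = 2*(1/(14 + G) + 2*G²) = 2/(14 + G) + 4*G²)
2562 + M(-26 + B(7)) = 2562 + 2*(1 + 2*(-26 + (-6 + 7))²*(14 + (-26 + (-6 + 7))))/(14 + (-26 + (-6 + 7))) = 2562 + 2*(1 + 2*(-26 + 1)²*(14 + (-26 + 1)))/(14 + (-26 + 1)) = 2562 + 2*(1 + 2*(-25)²*(14 - 25))/(14 - 25) = 2562 + 2*(1 + 2*625*(-11))/(-11) = 2562 + 2*(-1/11)*(1 - 13750) = 2562 + 2*(-1/11)*(-13749) = 2562 + 27498/11 = 55680/11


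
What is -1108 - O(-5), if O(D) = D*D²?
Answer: -983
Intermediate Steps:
O(D) = D³
-1108 - O(-5) = -1108 - 1*(-5)³ = -1108 - 1*(-125) = -1108 + 125 = -983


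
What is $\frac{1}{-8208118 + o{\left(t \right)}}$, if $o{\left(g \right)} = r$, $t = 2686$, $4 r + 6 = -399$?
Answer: $- \frac{4}{32832877} \approx -1.2183 \cdot 10^{-7}$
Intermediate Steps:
$r = - \frac{405}{4}$ ($r = - \frac{3}{2} + \frac{1}{4} \left(-399\right) = - \frac{3}{2} - \frac{399}{4} = - \frac{405}{4} \approx -101.25$)
$o{\left(g \right)} = - \frac{405}{4}$
$\frac{1}{-8208118 + o{\left(t \right)}} = \frac{1}{-8208118 - \frac{405}{4}} = \frac{1}{- \frac{32832877}{4}} = - \frac{4}{32832877}$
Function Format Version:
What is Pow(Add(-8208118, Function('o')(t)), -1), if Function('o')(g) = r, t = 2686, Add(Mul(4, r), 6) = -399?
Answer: Rational(-4, 32832877) ≈ -1.2183e-7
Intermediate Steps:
r = Rational(-405, 4) (r = Add(Rational(-3, 2), Mul(Rational(1, 4), -399)) = Add(Rational(-3, 2), Rational(-399, 4)) = Rational(-405, 4) ≈ -101.25)
Function('o')(g) = Rational(-405, 4)
Pow(Add(-8208118, Function('o')(t)), -1) = Pow(Add(-8208118, Rational(-405, 4)), -1) = Pow(Rational(-32832877, 4), -1) = Rational(-4, 32832877)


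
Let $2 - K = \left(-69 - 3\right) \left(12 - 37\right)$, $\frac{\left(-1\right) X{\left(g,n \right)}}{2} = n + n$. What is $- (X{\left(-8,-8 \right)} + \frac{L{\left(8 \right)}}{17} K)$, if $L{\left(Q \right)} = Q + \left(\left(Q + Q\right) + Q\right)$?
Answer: $\frac{56992}{17} \approx 3352.5$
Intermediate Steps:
$X{\left(g,n \right)} = - 4 n$ ($X{\left(g,n \right)} = - 2 \left(n + n\right) = - 2 \cdot 2 n = - 4 n$)
$K = -1798$ ($K = 2 - \left(-69 - 3\right) \left(12 - 37\right) = 2 - \left(-72\right) \left(-25\right) = 2 - 1800 = -1798$)
$L{\left(Q \right)} = 4 Q$ ($L{\left(Q \right)} = Q + \left(2 Q + Q\right) = Q + 3 Q = 4 Q$)
$- (X{\left(-8,-8 \right)} + \frac{L{\left(8 \right)}}{17} K) = - (\left(-4\right) \left(-8\right) + \frac{4 \cdot 8}{17} \left(-1798\right)) = - (32 + 32 \cdot \frac{1}{17} \left(-1798\right)) = - (32 + \frac{32}{17} \left(-1798\right)) = - (32 - \frac{57536}{17}) = \left(-1\right) \left(- \frac{56992}{17}\right) = \frac{56992}{17}$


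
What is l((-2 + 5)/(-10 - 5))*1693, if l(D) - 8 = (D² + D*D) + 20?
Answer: 1188486/25 ≈ 47539.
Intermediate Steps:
l(D) = 28 + 2*D² (l(D) = 8 + ((D² + D*D) + 20) = 8 + ((D² + D²) + 20) = 8 + (2*D² + 20) = 8 + (20 + 2*D²) = 28 + 2*D²)
l((-2 + 5)/(-10 - 5))*1693 = (28 + 2*((-2 + 5)/(-10 - 5))²)*1693 = (28 + 2*(3/(-15))²)*1693 = (28 + 2*(3*(-1/15))²)*1693 = (28 + 2*(-⅕)²)*1693 = (28 + 2*(1/25))*1693 = (28 + 2/25)*1693 = (702/25)*1693 = 1188486/25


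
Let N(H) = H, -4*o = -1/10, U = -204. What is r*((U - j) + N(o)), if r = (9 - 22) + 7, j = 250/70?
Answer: 174339/140 ≈ 1245.3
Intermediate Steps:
j = 25/7 (j = 250*(1/70) = 25/7 ≈ 3.5714)
o = 1/40 (o = -(-1)/(4*10) = -1/4*(-1/10) = 1/40 ≈ 0.025000)
r = -6 (r = -13 + 7 = -6)
r*((U - j) + N(o)) = -6*((-204 - 1*25/7) + 1/40) = -6*((-204 - 25/7) + 1/40) = -6*(-1453/7 + 1/40) = -6*(-58113/280) = 174339/140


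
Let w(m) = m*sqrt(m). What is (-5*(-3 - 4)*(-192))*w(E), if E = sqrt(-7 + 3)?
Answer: 13440 - 13440*I ≈ 13440.0 - 13440.0*I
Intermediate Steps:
E = 2*I (E = sqrt(-4) = 2*I ≈ 2.0*I)
w(m) = m**(3/2)
(-5*(-3 - 4)*(-192))*w(E) = (-5*(-3 - 4)*(-192))*(2*I)**(3/2) = (-5*(-7)*(-192))*(1 + I)**3 = (35*(-192))*(1 + I)**3 = -6720*(1 + I)**3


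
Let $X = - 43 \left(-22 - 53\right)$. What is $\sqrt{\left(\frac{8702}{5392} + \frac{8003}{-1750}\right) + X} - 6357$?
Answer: $-6357 + \frac{\sqrt{179302732370790}}{235900} \approx -6300.2$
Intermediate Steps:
$X = 3225$ ($X = \left(-43\right) \left(-75\right) = 3225$)
$\sqrt{\left(\frac{8702}{5392} + \frac{8003}{-1750}\right) + X} - 6357 = \sqrt{\left(\frac{8702}{5392} + \frac{8003}{-1750}\right) + 3225} - 6357 = \sqrt{\left(8702 \cdot \frac{1}{5392} + 8003 \left(- \frac{1}{1750}\right)\right) + 3225} - 6357 = \sqrt{\left(\frac{4351}{2696} - \frac{8003}{1750}\right) + 3225} - 6357 = \sqrt{- \frac{6980919}{2359000} + 3225} - 6357 = \sqrt{\frac{7600794081}{2359000}} - 6357 = \frac{\sqrt{179302732370790}}{235900} - 6357 = -6357 + \frac{\sqrt{179302732370790}}{235900}$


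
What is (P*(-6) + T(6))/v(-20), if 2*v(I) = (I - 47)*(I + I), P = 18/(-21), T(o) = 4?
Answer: 16/2345 ≈ 0.0068230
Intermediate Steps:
P = -6/7 (P = 18*(-1/21) = -6/7 ≈ -0.85714)
v(I) = I*(-47 + I) (v(I) = ((I - 47)*(I + I))/2 = ((-47 + I)*(2*I))/2 = (2*I*(-47 + I))/2 = I*(-47 + I))
(P*(-6) + T(6))/v(-20) = (-6/7*(-6) + 4)/((-20*(-47 - 20))) = (36/7 + 4)/((-20*(-67))) = (64/7)/1340 = (64/7)*(1/1340) = 16/2345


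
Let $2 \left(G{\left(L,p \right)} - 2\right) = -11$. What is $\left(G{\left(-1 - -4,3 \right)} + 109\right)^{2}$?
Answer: $\frac{44521}{4} \approx 11130.0$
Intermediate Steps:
$G{\left(L,p \right)} = - \frac{7}{2}$ ($G{\left(L,p \right)} = 2 + \frac{1}{2} \left(-11\right) = 2 - \frac{11}{2} = - \frac{7}{2}$)
$\left(G{\left(-1 - -4,3 \right)} + 109\right)^{2} = \left(- \frac{7}{2} + 109\right)^{2} = \left(\frac{211}{2}\right)^{2} = \frac{44521}{4}$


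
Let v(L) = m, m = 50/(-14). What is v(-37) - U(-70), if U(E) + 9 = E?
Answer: 528/7 ≈ 75.429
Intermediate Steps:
m = -25/7 (m = 50*(-1/14) = -25/7 ≈ -3.5714)
U(E) = -9 + E
v(L) = -25/7
v(-37) - U(-70) = -25/7 - (-9 - 70) = -25/7 - 1*(-79) = -25/7 + 79 = 528/7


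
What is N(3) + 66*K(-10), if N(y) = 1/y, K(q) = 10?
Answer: 1981/3 ≈ 660.33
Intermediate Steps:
N(3) + 66*K(-10) = 1/3 + 66*10 = ⅓ + 660 = 1981/3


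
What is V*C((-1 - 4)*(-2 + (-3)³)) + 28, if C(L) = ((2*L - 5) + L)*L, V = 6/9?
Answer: 124784/3 ≈ 41595.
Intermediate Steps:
V = ⅔ (V = 6*(⅑) = ⅔ ≈ 0.66667)
C(L) = L*(-5 + 3*L) (C(L) = ((-5 + 2*L) + L)*L = (-5 + 3*L)*L = L*(-5 + 3*L))
V*C((-1 - 4)*(-2 + (-3)³)) + 28 = 2*(((-1 - 4)*(-2 + (-3)³))*(-5 + 3*((-1 - 4)*(-2 + (-3)³))))/3 + 28 = 2*((-5*(-2 - 27))*(-5 + 3*(-5*(-2 - 27))))/3 + 28 = 2*((-5*(-29))*(-5 + 3*(-5*(-29))))/3 + 28 = 2*(145*(-5 + 3*145))/3 + 28 = 2*(145*(-5 + 435))/3 + 28 = 2*(145*430)/3 + 28 = (⅔)*62350 + 28 = 124700/3 + 28 = 124784/3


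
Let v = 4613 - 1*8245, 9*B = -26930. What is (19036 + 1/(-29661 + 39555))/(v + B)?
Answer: -565026555/196620164 ≈ -2.8737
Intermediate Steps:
B = -26930/9 (B = (⅑)*(-26930) = -26930/9 ≈ -2992.2)
v = -3632 (v = 4613 - 8245 = -3632)
(19036 + 1/(-29661 + 39555))/(v + B) = (19036 + 1/(-29661 + 39555))/(-3632 - 26930/9) = (19036 + 1/9894)/(-59618/9) = (19036 + 1/9894)*(-9/59618) = (188342185/9894)*(-9/59618) = -565026555/196620164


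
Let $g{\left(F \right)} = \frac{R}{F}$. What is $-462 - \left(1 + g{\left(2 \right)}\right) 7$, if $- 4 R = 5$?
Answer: $- \frac{3717}{8} \approx -464.63$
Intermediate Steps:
$R = - \frac{5}{4}$ ($R = \left(- \frac{1}{4}\right) 5 = - \frac{5}{4} \approx -1.25$)
$g{\left(F \right)} = - \frac{5}{4 F}$
$-462 - \left(1 + g{\left(2 \right)}\right) 7 = -462 - \left(1 - \frac{5}{4 \cdot 2}\right) 7 = -462 - \left(1 - \frac{5}{8}\right) 7 = -462 - \frac{3}{8} \cdot 7 = -462 - \frac{21}{8} = - \frac{3717}{8}$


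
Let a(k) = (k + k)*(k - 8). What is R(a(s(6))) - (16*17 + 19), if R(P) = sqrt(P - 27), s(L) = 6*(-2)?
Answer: -291 + sqrt(453) ≈ -269.72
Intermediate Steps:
s(L) = -12
a(k) = 2*k*(-8 + k) (a(k) = (2*k)*(-8 + k) = 2*k*(-8 + k))
R(P) = sqrt(-27 + P)
R(a(s(6))) - (16*17 + 19) = sqrt(-27 + 2*(-12)*(-8 - 12)) - (16*17 + 19) = sqrt(-27 + 2*(-12)*(-20)) - (272 + 19) = sqrt(-27 + 480) - 1*291 = sqrt(453) - 291 = -291 + sqrt(453)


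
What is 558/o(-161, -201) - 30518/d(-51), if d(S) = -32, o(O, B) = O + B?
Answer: 2757415/2896 ≈ 952.15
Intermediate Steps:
o(O, B) = B + O
558/o(-161, -201) - 30518/d(-51) = 558/(-201 - 161) - 30518/(-32) = 558/(-362) - 30518*(-1/32) = 558*(-1/362) + 15259/16 = -279/181 + 15259/16 = 2757415/2896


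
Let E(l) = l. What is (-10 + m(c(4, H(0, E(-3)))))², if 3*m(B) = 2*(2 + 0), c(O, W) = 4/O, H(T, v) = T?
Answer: 676/9 ≈ 75.111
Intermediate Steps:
m(B) = 4/3 (m(B) = (2*(2 + 0))/3 = (2*2)/3 = (⅓)*4 = 4/3)
(-10 + m(c(4, H(0, E(-3)))))² = (-10 + 4/3)² = (-26/3)² = 676/9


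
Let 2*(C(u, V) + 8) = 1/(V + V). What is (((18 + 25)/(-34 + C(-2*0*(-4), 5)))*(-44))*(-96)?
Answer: -3632640/839 ≈ -4329.7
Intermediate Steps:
C(u, V) = -8 + 1/(4*V) (C(u, V) = -8 + 1/(2*(V + V)) = -8 + 1/(2*((2*V))) = -8 + (1/(2*V))/2 = -8 + 1/(4*V))
(((18 + 25)/(-34 + C(-2*0*(-4), 5)))*(-44))*(-96) = (((18 + 25)/(-34 + (-8 + (¼)/5)))*(-44))*(-96) = ((43/(-34 + (-8 + (¼)*(⅕))))*(-44))*(-96) = ((43/(-34 + (-8 + 1/20)))*(-44))*(-96) = ((43/(-34 - 159/20))*(-44))*(-96) = ((43/(-839/20))*(-44))*(-96) = ((43*(-20/839))*(-44))*(-96) = -860/839*(-44)*(-96) = (37840/839)*(-96) = -3632640/839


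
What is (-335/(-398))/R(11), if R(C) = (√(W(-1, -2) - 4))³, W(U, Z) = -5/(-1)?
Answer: 335/398 ≈ 0.84171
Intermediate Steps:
W(U, Z) = 5 (W(U, Z) = -5*(-1) = 5)
R(C) = 1 (R(C) = (√(5 - 4))³ = (√1)³ = 1³ = 1)
(-335/(-398))/R(11) = -335/(-398)/1 = -335*(-1/398)*1 = (335/398)*1 = 335/398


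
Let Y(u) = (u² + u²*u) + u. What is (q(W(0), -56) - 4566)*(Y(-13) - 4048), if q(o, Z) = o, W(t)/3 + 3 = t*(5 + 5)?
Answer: 27857175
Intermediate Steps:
W(t) = -9 + 30*t (W(t) = -9 + 3*(t*(5 + 5)) = -9 + 3*(t*10) = -9 + 3*(10*t) = -9 + 30*t)
Y(u) = u + u² + u³ (Y(u) = (u² + u³) + u = u + u² + u³)
(q(W(0), -56) - 4566)*(Y(-13) - 4048) = ((-9 + 30*0) - 4566)*(-13*(1 - 13 + (-13)²) - 4048) = ((-9 + 0) - 4566)*(-13*(1 - 13 + 169) - 4048) = (-9 - 4566)*(-13*157 - 4048) = -4575*(-2041 - 4048) = -4575*(-6089) = 27857175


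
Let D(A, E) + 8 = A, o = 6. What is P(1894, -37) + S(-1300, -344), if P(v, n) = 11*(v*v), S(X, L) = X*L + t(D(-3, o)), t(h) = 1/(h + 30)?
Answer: 758229125/19 ≈ 3.9907e+7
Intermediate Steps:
D(A, E) = -8 + A
t(h) = 1/(30 + h)
S(X, L) = 1/19 + L*X (S(X, L) = X*L + 1/(30 + (-8 - 3)) = L*X + 1/(30 - 11) = L*X + 1/19 = 1/19 + L*X)
P(v, n) = 11*v²
P(1894, -37) + S(-1300, -344) = 11*1894² + (1/19 - 344*(-1300)) = 11*3587236 + (1/19 + 447200) = 39459596 + 8496801/19 = 758229125/19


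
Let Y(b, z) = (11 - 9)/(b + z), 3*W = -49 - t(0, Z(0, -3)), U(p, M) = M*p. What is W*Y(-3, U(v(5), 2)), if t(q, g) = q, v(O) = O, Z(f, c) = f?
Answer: -14/3 ≈ -4.6667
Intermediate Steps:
W = -49/3 (W = (-49 - 1*0)/3 = (-49 + 0)/3 = (⅓)*(-49) = -49/3 ≈ -16.333)
Y(b, z) = 2/(b + z)
W*Y(-3, U(v(5), 2)) = -98/(3*(-3 + 2*5)) = -98/(3*(-3 + 10)) = -98/(3*7) = -49/3*2/7 = -14/3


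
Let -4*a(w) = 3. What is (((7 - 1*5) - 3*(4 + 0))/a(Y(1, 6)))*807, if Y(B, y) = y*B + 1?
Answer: 10760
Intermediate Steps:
Y(B, y) = 1 + B*y (Y(B, y) = B*y + 1 = 1 + B*y)
a(w) = -¾ (a(w) = -¼*3 = -¾)
(((7 - 1*5) - 3*(4 + 0))/a(Y(1, 6)))*807 = (((7 - 1*5) - 3*(4 + 0))/(-¾))*807 = -4*((7 - 5) - 3*4)/3*807 = -4*(2 - 12)/3*807 = -4/3*(-10)*807 = (40/3)*807 = 10760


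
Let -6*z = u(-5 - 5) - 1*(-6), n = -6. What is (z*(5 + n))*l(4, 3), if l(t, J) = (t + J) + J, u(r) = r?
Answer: -20/3 ≈ -6.6667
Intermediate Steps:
l(t, J) = t + 2*J (l(t, J) = (J + t) + J = t + 2*J)
z = ⅔ (z = -((-5 - 5) - 1*(-6))/6 = -(-10 + 6)/6 = -⅙*(-4) = ⅔ ≈ 0.66667)
(z*(5 + n))*l(4, 3) = (2*(5 - 6)/3)*(4 + 2*3) = ((⅔)*(-1))*(4 + 6) = -⅔*10 = -20/3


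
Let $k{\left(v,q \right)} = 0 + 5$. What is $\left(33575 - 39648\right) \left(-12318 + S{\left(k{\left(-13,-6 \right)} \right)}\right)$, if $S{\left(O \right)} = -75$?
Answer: $75262689$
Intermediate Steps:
$k{\left(v,q \right)} = 5$
$\left(33575 - 39648\right) \left(-12318 + S{\left(k{\left(-13,-6 \right)} \right)}\right) = \left(33575 - 39648\right) \left(-12318 - 75\right) = \left(-6073\right) \left(-12393\right) = 75262689$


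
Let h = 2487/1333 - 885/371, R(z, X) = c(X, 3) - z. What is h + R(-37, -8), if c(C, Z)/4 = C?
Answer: 2215687/494543 ≈ 4.4803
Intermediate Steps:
c(C, Z) = 4*C
R(z, X) = -z + 4*X (R(z, X) = 4*X - z = -z + 4*X)
h = -257028/494543 (h = 2487*(1/1333) - 885*1/371 = 2487/1333 - 885/371 = -257028/494543 ≈ -0.51973)
h + R(-37, -8) = -257028/494543 + (-1*(-37) + 4*(-8)) = -257028/494543 + (37 - 32) = -257028/494543 + 5 = 2215687/494543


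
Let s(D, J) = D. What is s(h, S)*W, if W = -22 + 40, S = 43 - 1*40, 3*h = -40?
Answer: -240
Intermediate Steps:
h = -40/3 (h = (⅓)*(-40) = -40/3 ≈ -13.333)
S = 3 (S = 43 - 40 = 3)
W = 18
s(h, S)*W = -40/3*18 = -240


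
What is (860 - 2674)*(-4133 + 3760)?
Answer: 676622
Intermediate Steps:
(860 - 2674)*(-4133 + 3760) = -1814*(-373) = 676622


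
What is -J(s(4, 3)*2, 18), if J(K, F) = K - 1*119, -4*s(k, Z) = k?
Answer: 121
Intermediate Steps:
s(k, Z) = -k/4
J(K, F) = -119 + K (J(K, F) = K - 119 = -119 + K)
-J(s(4, 3)*2, 18) = -(-119 - ¼*4*2) = -(-119 - 1*2) = -(-119 - 2) = -1*(-121) = 121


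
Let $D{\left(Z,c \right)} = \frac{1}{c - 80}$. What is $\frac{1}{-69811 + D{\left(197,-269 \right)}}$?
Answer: $- \frac{349}{24364040} \approx -1.4324 \cdot 10^{-5}$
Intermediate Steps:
$D{\left(Z,c \right)} = \frac{1}{-80 + c}$
$\frac{1}{-69811 + D{\left(197,-269 \right)}} = \frac{1}{-69811 + \frac{1}{-80 - 269}} = \frac{1}{-69811 + \frac{1}{-349}} = \frac{1}{-69811 - \frac{1}{349}} = \frac{1}{- \frac{24364040}{349}} = - \frac{349}{24364040}$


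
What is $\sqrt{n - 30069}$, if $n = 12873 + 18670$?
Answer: $\sqrt{1474} \approx 38.393$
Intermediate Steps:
$n = 31543$
$\sqrt{n - 30069} = \sqrt{31543 - 30069} = \sqrt{1474}$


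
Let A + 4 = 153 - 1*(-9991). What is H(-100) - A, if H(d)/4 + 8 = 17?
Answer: -10104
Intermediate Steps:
H(d) = 36 (H(d) = -32 + 4*17 = -32 + 68 = 36)
A = 10140 (A = -4 + (153 - 1*(-9991)) = -4 + (153 + 9991) = -4 + 10144 = 10140)
H(-100) - A = 36 - 1*10140 = 36 - 10140 = -10104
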